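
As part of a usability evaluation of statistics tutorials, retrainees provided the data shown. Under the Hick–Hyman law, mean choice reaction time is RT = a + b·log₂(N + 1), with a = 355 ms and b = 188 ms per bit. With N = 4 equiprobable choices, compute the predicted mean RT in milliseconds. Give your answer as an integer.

log₂(4 + 1) = log₂(5) = 2.3219.
RT = 355 + 188 × 2.3219 = 355 + 436.5172 = 791.5172 ms.
≈ 792 ms.

792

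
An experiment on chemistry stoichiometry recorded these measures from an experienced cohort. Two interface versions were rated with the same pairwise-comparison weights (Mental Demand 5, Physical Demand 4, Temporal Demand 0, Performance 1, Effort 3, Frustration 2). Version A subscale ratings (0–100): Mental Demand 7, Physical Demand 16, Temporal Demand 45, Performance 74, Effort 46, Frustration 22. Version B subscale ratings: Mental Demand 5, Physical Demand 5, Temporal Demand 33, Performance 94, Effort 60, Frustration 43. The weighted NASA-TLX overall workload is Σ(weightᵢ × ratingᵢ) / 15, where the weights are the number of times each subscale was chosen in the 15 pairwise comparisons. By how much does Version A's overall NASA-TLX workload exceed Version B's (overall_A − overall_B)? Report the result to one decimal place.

-3.3

Version A weighted sum = 5·7 + 4·16 + 0·45 + 1·74 + 3·46 + 2·22 = 35 + 64 + 0 + 74 + 138 + 44 = 355; overall_A = 355/15 = 23.6667.
Version B weighted sum = 5·5 + 4·5 + 0·33 + 1·94 + 3·60 + 2·43 = 25 + 20 + 0 + 94 + 180 + 86 = 405; overall_B = 405/15 = 27.0000.
Difference = 23.6667 − 27.0000 = -3.3333 ≈ -3.3.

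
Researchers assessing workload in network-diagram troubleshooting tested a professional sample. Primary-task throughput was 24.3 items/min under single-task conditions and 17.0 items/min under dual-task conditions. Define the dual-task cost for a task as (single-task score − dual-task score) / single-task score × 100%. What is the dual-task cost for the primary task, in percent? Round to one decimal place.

Cost = (24.3 − 17.0) / 24.3 × 100%
     = 7.3000 / 24.3 × 100% = 30.0412%.
≈ 30.0%.

30.0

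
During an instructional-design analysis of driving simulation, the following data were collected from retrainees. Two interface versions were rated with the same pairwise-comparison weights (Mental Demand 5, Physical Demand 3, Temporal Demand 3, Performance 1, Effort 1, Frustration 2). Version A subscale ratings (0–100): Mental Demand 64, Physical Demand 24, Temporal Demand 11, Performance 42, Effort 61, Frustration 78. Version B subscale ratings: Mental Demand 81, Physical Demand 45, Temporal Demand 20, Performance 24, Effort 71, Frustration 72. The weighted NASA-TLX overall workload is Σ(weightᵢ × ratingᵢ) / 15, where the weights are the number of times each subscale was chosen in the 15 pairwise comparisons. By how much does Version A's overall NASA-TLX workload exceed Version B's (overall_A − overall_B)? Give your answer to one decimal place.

-10.3

Version A weighted sum = 5·64 + 3·24 + 3·11 + 1·42 + 1·61 + 2·78 = 320 + 72 + 33 + 42 + 61 + 156 = 684; overall_A = 684/15 = 45.6000.
Version B weighted sum = 5·81 + 3·45 + 3·20 + 1·24 + 1·71 + 2·72 = 405 + 135 + 60 + 24 + 71 + 144 = 839; overall_B = 839/15 = 55.9333.
Difference = 45.6000 − 55.9333 = -10.3333 ≈ -10.3.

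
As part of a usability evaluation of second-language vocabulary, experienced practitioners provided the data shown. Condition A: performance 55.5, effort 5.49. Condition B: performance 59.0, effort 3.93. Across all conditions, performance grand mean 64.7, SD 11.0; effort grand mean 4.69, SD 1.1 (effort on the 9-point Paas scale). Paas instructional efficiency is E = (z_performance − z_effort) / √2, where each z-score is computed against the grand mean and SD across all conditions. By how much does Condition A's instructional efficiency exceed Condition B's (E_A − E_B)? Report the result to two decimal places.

-1.23

Condition A: z_P = (55.5 − 64.7)/11.0 = -0.8364; z_E = (5.49 − 4.69)/1.1 = 0.7273; E_A = (-0.8364 − 0.7273)/√2 = -1.1057.
Condition B: z_P = (59.0 − 64.7)/11.0 = -0.5182; z_E = (3.93 − 4.69)/1.1 = -0.6909; E_B = (-0.5182 − (-0.6909))/√2 = 0.1221.
E_A − E_B = -1.1057 − 0.1221 = -1.2278 ≈ -1.23.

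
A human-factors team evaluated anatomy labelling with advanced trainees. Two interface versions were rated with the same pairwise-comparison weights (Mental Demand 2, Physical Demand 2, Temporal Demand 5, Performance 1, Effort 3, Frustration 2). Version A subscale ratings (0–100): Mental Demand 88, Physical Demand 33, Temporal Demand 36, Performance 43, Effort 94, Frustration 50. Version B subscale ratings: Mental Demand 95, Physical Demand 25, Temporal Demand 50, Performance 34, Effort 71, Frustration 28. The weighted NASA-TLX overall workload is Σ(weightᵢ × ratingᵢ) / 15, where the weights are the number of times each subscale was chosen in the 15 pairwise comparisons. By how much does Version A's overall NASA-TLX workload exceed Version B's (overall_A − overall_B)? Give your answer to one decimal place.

3.6

Version A weighted sum = 2·88 + 2·33 + 5·36 + 1·43 + 3·94 + 2·50 = 176 + 66 + 180 + 43 + 282 + 100 = 847; overall_A = 847/15 = 56.4667.
Version B weighted sum = 2·95 + 2·25 + 5·50 + 1·34 + 3·71 + 2·28 = 190 + 50 + 250 + 34 + 213 + 56 = 793; overall_B = 793/15 = 52.8667.
Difference = 56.4667 − 52.8667 = 3.6000 ≈ 3.6.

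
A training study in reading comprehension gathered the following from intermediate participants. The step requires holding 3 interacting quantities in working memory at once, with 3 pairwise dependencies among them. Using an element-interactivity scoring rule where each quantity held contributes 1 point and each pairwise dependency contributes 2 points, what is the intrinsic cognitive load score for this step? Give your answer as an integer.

Element contribution: 3 × 1 = 3.
Interaction contribution: 3 × 2 = 6.
Intrinsic load = 3 + 6 = 9.

9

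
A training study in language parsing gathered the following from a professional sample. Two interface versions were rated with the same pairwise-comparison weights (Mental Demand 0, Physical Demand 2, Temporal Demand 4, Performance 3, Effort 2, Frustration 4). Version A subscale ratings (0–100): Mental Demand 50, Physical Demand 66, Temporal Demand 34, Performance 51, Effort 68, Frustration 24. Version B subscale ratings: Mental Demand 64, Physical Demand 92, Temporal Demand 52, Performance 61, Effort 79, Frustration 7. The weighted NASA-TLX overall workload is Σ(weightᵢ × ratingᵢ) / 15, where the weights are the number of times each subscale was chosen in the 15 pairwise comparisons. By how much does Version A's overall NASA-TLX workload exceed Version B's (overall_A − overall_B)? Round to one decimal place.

-7.2

Version A weighted sum = 0·50 + 2·66 + 4·34 + 3·51 + 2·68 + 4·24 = 0 + 132 + 136 + 153 + 136 + 96 = 653; overall_A = 653/15 = 43.5333.
Version B weighted sum = 0·64 + 2·92 + 4·52 + 3·61 + 2·79 + 4·7 = 0 + 184 + 208 + 183 + 158 + 28 = 761; overall_B = 761/15 = 50.7333.
Difference = 43.5333 − 50.7333 = -7.2000 ≈ -7.2.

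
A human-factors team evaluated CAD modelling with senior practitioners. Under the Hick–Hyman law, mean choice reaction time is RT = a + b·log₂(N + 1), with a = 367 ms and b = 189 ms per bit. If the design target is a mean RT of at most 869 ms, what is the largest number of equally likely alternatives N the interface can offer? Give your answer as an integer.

Set 367 + 189·log₂(N + 1) ≤ 869.
log₂(N + 1) ≤ (869 − 367) / 189 = 2.6561.
N + 1 ≤ 2^2.6561 = 6.3033.
N ≤ 5.3033, so the largest integer N is 5.

5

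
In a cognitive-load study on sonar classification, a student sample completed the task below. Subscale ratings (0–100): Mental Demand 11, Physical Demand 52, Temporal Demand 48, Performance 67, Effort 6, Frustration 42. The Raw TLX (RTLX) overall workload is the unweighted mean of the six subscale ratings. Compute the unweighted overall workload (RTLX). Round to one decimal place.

37.7

Sum of ratings = 11 + 52 + 48 + 67 + 6 + 42 = 226.
RTLX = 226 / 6 = 37.6667 ≈ 37.7.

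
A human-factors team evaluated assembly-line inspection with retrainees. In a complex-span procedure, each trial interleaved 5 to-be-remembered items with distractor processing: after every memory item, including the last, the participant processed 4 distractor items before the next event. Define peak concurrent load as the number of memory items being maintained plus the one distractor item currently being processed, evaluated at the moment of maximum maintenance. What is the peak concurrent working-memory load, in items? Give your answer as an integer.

6

Maintenance is greatest during the distractor(s) after memory item 5: all 5 memory items are being held.
One distractor item is concurrently being processed.
Peak concurrent load = 5 + 1 = 6 items.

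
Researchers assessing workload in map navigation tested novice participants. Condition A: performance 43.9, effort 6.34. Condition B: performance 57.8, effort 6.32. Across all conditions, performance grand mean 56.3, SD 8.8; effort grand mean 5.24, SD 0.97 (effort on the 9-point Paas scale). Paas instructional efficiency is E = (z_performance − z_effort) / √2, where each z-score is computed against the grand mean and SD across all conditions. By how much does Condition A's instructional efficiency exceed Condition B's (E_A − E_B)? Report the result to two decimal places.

Condition A: z_P = (43.9 − 56.3)/8.8 = -1.4091; z_E = (6.34 − 5.24)/0.97 = 1.1340; E_A = (-1.4091 − 1.1340)/√2 = -1.7982.
Condition B: z_P = (57.8 − 56.3)/8.8 = 0.1705; z_E = (6.32 − 5.24)/0.97 = 1.1134; E_B = (0.1705 − 1.1134)/√2 = -0.6667.
E_A − E_B = -1.7982 − (-0.6667) = -1.1315 ≈ -1.13.

-1.13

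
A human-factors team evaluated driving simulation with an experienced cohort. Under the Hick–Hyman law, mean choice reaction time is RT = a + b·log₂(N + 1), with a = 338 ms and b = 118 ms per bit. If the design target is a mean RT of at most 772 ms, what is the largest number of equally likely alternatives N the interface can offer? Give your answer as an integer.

11

Set 338 + 118·log₂(N + 1) ≤ 772.
log₂(N + 1) ≤ (772 − 338) / 118 = 3.6780.
N + 1 ≤ 2^3.6780 = 12.7994.
N ≤ 11.7994, so the largest integer N is 11.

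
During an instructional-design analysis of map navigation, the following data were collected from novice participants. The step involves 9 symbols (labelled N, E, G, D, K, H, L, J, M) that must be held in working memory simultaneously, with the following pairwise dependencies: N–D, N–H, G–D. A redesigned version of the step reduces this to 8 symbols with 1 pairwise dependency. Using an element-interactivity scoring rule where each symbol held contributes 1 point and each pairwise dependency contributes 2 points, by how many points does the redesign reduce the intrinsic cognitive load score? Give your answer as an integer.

Original: 9 × 1 + 3 × 2 = 9 + 6 = 15.
Redesigned: 8 × 1 + 1 × 2 = 8 + 2 = 10.
Reduction = 15 − 10 = 5.

5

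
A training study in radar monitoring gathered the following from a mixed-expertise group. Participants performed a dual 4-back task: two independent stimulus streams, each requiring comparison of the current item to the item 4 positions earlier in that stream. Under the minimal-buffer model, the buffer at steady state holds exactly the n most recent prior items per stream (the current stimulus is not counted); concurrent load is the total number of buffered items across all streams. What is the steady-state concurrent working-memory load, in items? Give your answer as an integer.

8

Each stream's buffer holds its 4 most recent prior items.
Two independent streams: 2 × 4 = 8 buffered items at steady state.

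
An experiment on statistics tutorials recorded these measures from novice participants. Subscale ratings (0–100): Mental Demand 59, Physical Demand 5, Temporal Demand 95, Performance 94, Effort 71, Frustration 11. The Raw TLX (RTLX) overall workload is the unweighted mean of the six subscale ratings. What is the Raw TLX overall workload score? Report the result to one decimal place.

55.8

Sum of ratings = 59 + 5 + 95 + 94 + 71 + 11 = 335.
RTLX = 335 / 6 = 55.8333 ≈ 55.8.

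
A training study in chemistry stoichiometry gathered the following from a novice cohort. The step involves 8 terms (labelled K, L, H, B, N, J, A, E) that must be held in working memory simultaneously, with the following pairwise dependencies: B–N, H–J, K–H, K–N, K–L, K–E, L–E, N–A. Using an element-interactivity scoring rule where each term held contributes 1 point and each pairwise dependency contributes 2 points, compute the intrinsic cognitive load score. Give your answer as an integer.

24

Count of terms held simultaneously: 8.
Count of pairwise dependencies listed: 8.
Element contribution: 8 × 1 = 8.
Interaction contribution: 8 × 2 = 16.
Intrinsic load = 8 + 16 = 24.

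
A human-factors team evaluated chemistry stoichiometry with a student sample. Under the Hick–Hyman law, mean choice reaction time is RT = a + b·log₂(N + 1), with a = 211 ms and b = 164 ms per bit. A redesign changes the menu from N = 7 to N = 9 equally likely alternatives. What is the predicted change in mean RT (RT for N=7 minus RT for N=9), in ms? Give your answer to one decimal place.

-52.8

RT(7) = 211 + 164·log₂(8) = 211 + 164·3.0000 = 703.0000 ms.
RT(9) = 211 + 164·log₂(10) = 211 + 164·3.3219 = 755.7916 ms.
Difference = 703.0000 − 755.7916 = -52.7916 ≈ -52.8 ms.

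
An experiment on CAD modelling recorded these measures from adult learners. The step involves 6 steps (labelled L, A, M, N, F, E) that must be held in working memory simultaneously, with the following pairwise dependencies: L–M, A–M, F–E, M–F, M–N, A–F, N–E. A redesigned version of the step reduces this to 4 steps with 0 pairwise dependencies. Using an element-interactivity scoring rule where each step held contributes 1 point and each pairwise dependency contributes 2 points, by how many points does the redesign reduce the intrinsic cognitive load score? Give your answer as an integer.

Original: 6 × 1 + 7 × 2 = 6 + 14 = 20.
Redesigned: 4 × 1 + 0 × 2 = 4 + 0 = 4.
Reduction = 20 − 4 = 16.

16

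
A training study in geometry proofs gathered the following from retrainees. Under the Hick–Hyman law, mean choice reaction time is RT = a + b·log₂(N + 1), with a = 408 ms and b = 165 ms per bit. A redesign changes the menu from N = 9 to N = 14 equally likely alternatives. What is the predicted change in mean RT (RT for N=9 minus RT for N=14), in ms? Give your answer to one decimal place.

-96.5

RT(9) = 408 + 165·log₂(10) = 408 + 165·3.3219 = 956.1135 ms.
RT(14) = 408 + 165·log₂(15) = 408 + 165·3.9069 = 1052.6385 ms.
Difference = 956.1135 − 1052.6385 = -96.5250 ≈ -96.5 ms.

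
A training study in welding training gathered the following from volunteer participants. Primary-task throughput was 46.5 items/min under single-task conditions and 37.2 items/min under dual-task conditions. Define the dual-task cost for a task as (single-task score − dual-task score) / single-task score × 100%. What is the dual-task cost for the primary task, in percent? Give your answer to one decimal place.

20.0

Cost = (46.5 − 37.2) / 46.5 × 100%
     = 9.3000 / 46.5 × 100% = 20.0000%.
≈ 20.0%.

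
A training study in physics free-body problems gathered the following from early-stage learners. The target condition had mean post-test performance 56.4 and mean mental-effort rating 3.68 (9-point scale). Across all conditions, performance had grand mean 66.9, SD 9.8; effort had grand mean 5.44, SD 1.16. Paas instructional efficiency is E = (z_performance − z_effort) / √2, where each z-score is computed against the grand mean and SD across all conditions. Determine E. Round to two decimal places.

0.32

z_performance = (56.4 − 66.9) / 9.8 = -10.5000 / 9.8 = -1.0714.
z_effort = (3.68 − 5.44) / 1.16 = -1.7600 / 1.16 = -1.5172.
z_P − z_E = -1.0714 − (-1.5172) = 0.4458.
E = 0.4458 / √2 = 0.4458 / 1.41421 = 0.3152 ≈ 0.32.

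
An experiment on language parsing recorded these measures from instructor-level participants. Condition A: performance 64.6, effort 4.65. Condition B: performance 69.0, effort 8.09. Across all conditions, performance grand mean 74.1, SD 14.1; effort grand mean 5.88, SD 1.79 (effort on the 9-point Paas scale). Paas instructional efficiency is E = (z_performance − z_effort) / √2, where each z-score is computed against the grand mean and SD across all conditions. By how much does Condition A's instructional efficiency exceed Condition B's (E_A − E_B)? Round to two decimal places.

Condition A: z_P = (64.6 − 74.1)/14.1 = -0.6738; z_E = (4.65 − 5.88)/1.79 = -0.6872; E_A = (-0.6738 − (-0.6872))/√2 = 0.0095.
Condition B: z_P = (69.0 − 74.1)/14.1 = -0.3617; z_E = (8.09 − 5.88)/1.79 = 1.2346; E_B = (-0.3617 − 1.2346)/√2 = -1.1288.
E_A − E_B = 0.0095 − (-1.1288) = 1.1383 ≈ 1.14.

1.14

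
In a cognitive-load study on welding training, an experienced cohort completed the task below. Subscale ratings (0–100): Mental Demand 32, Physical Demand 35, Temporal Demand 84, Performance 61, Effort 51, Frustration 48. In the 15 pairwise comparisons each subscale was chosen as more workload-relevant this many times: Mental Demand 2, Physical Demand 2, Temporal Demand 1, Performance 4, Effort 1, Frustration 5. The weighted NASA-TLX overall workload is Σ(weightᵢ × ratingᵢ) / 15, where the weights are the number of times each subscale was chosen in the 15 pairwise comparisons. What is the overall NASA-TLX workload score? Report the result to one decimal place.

The tallies are the weights (they sum to 15).
Weighted sum = 2·32 + 2·35 + 1·84 + 4·61 + 1·51 + 5·48
            = 64 + 70 + 84 + 244 + 51 + 240 = 753.
Overall workload = 753 / 15 = 50.2000 ≈ 50.2.

50.2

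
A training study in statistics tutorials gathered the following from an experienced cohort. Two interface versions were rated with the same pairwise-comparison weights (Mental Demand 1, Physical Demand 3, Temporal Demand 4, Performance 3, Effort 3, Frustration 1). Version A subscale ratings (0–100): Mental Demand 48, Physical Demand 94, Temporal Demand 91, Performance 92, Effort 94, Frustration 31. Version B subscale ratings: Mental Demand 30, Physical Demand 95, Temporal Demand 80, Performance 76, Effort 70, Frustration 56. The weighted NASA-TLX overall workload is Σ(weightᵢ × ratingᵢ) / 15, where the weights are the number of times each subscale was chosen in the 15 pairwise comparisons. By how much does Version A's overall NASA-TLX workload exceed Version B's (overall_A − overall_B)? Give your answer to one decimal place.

Version A weighted sum = 1·48 + 3·94 + 4·91 + 3·92 + 3·94 + 1·31 = 48 + 282 + 364 + 276 + 282 + 31 = 1283; overall_A = 1283/15 = 85.5333.
Version B weighted sum = 1·30 + 3·95 + 4·80 + 3·76 + 3·70 + 1·56 = 30 + 285 + 320 + 228 + 210 + 56 = 1129; overall_B = 1129/15 = 75.2667.
Difference = 85.5333 − 75.2667 = 10.2666 ≈ 10.3.

10.3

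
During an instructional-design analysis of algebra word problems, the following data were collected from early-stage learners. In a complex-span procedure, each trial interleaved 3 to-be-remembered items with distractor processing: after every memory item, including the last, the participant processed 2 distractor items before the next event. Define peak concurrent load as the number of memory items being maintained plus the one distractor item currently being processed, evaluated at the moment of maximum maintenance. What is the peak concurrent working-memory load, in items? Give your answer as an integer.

Maintenance is greatest during the distractor(s) after memory item 3: all 3 memory items are being held.
One distractor item is concurrently being processed.
Peak concurrent load = 3 + 1 = 4 items.

4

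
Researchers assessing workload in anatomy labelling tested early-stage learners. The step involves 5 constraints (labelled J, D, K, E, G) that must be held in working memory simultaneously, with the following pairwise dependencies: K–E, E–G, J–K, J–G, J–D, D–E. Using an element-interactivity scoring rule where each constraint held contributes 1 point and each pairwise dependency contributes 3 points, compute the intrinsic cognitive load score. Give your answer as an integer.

Count of constraints held simultaneously: 5.
Count of pairwise dependencies listed: 6.
Element contribution: 5 × 1 = 5.
Interaction contribution: 6 × 3 = 18.
Intrinsic load = 5 + 18 = 23.

23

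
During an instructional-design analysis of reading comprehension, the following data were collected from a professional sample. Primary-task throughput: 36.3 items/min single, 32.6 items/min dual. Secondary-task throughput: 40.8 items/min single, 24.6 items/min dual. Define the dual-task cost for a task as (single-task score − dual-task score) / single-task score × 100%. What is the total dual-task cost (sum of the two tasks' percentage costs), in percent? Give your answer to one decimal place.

Primary cost = (36.3 − 32.6) / 36.3 × 100% = 10.1928%.
Secondary cost = (40.8 − 24.6) / 40.8 × 100% = 39.7059%.
Total = 10.1928% + 39.7059% = 49.8987% ≈ 49.9%.

49.9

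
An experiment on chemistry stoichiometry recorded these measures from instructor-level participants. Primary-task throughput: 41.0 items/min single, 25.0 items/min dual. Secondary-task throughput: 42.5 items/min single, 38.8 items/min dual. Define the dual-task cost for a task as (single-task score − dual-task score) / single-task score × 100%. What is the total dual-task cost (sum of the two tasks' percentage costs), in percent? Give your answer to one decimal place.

47.7

Primary cost = (41.0 − 25.0) / 41.0 × 100% = 39.0244%.
Secondary cost = (42.5 − 38.8) / 42.5 × 100% = 8.7059%.
Total = 39.0244% + 8.7059% = 47.7303% ≈ 47.7%.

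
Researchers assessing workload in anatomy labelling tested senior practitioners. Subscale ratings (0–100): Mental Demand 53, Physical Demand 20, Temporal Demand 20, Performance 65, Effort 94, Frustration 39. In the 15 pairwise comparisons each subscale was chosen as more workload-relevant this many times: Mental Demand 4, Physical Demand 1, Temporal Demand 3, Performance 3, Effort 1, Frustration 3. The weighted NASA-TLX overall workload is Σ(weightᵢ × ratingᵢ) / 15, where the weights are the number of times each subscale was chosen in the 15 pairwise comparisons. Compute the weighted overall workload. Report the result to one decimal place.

46.5

The tallies are the weights (they sum to 15).
Weighted sum = 4·53 + 1·20 + 3·20 + 3·65 + 1·94 + 3·39
            = 212 + 20 + 60 + 195 + 94 + 117 = 698.
Overall workload = 698 / 15 = 46.5333 ≈ 46.5.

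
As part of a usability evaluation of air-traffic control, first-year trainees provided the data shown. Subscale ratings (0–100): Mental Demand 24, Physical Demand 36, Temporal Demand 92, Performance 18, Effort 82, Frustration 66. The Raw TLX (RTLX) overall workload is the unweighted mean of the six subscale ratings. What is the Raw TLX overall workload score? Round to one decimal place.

Sum of ratings = 24 + 36 + 92 + 18 + 82 + 66 = 318.
RTLX = 318 / 6 = 53.0000 ≈ 53.0.

53.0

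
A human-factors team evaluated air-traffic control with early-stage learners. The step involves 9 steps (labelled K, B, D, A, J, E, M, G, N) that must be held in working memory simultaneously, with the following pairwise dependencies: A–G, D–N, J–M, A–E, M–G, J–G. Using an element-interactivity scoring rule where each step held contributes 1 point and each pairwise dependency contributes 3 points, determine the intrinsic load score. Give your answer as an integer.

27

Count of steps held simultaneously: 9.
Count of pairwise dependencies listed: 6.
Element contribution: 9 × 1 = 9.
Interaction contribution: 6 × 3 = 18.
Intrinsic load = 9 + 18 = 27.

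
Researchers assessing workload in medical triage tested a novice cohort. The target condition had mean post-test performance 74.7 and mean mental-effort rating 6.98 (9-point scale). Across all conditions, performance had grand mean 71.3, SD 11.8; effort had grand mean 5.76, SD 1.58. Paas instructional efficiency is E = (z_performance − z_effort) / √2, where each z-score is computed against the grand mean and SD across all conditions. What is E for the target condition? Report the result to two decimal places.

z_performance = (74.7 − 71.3) / 11.8 = 3.4000 / 11.8 = 0.2881.
z_effort = (6.98 − 5.76) / 1.58 = 1.2200 / 1.58 = 0.7722.
z_P − z_E = 0.2881 − 0.7722 = -0.4841.
E = -0.4841 / √2 = -0.4841 / 1.41421 = -0.3423 ≈ -0.34.

-0.34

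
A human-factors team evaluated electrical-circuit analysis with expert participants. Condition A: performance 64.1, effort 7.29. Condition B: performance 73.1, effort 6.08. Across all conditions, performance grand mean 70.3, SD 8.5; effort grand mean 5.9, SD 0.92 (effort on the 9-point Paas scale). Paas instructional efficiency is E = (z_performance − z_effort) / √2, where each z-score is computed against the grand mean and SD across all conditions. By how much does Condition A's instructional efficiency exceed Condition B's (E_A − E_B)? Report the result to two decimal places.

Condition A: z_P = (64.1 − 70.3)/8.5 = -0.7294; z_E = (7.29 − 5.9)/0.92 = 1.5109; E_A = (-0.7294 − 1.5109)/√2 = -1.5841.
Condition B: z_P = (73.1 − 70.3)/8.5 = 0.3294; z_E = (6.08 − 5.9)/0.92 = 0.1957; E_B = (0.3294 − 0.1957)/√2 = 0.0945.
E_A − E_B = -1.5841 − 0.0945 = -1.6786 ≈ -1.68.

-1.68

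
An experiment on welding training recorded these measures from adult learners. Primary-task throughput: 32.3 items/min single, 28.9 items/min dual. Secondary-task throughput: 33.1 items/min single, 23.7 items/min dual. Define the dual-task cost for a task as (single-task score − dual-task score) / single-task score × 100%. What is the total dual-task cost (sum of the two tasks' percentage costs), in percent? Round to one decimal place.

Primary cost = (32.3 − 28.9) / 32.3 × 100% = 10.5263%.
Secondary cost = (33.1 − 23.7) / 33.1 × 100% = 28.3988%.
Total = 10.5263% + 28.3988% = 38.9251% ≈ 38.9%.

38.9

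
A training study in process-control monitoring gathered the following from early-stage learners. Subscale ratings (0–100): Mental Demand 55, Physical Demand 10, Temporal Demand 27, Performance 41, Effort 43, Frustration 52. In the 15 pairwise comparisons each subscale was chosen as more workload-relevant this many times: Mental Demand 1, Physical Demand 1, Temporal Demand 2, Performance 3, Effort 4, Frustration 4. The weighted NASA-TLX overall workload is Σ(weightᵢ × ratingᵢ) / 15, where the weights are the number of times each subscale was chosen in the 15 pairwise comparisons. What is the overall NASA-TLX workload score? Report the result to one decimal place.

The tallies are the weights (they sum to 15).
Weighted sum = 1·55 + 1·10 + 2·27 + 3·41 + 4·43 + 4·52
            = 55 + 10 + 54 + 123 + 172 + 208 = 622.
Overall workload = 622 / 15 = 41.4667 ≈ 41.5.

41.5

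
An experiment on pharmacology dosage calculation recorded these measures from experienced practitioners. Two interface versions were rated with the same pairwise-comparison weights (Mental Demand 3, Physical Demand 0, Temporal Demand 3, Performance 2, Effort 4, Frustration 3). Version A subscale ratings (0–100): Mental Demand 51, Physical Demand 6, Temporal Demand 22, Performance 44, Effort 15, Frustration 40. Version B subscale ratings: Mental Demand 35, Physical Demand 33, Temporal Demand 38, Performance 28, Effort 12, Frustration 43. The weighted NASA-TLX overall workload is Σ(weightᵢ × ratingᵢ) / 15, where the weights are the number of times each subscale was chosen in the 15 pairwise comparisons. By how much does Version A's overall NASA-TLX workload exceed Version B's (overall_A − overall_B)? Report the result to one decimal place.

Version A weighted sum = 3·51 + 0·6 + 3·22 + 2·44 + 4·15 + 3·40 = 153 + 0 + 66 + 88 + 60 + 120 = 487; overall_A = 487/15 = 32.4667.
Version B weighted sum = 3·35 + 0·33 + 3·38 + 2·28 + 4·12 + 3·43 = 105 + 0 + 114 + 56 + 48 + 129 = 452; overall_B = 452/15 = 30.1333.
Difference = 32.4667 − 30.1333 = 2.3334 ≈ 2.3.

2.3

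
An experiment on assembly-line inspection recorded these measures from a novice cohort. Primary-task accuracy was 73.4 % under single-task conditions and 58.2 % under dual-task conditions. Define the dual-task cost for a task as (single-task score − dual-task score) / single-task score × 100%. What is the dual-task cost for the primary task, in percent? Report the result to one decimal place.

Cost = (73.4 − 58.2) / 73.4 × 100%
     = 15.2000 / 73.4 × 100% = 20.7084%.
≈ 20.7%.

20.7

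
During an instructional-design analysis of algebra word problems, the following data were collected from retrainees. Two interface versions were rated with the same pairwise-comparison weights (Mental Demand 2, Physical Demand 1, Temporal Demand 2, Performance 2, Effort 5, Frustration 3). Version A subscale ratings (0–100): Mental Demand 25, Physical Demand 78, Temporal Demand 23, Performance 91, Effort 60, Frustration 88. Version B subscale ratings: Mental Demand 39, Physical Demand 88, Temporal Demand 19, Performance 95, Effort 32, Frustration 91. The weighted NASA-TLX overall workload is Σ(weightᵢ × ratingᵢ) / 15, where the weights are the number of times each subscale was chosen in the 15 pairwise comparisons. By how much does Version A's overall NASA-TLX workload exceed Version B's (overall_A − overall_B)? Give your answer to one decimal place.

6.2

Version A weighted sum = 2·25 + 1·78 + 2·23 + 2·91 + 5·60 + 3·88 = 50 + 78 + 46 + 182 + 300 + 264 = 920; overall_A = 920/15 = 61.3333.
Version B weighted sum = 2·39 + 1·88 + 2·19 + 2·95 + 5·32 + 3·91 = 78 + 88 + 38 + 190 + 160 + 273 = 827; overall_B = 827/15 = 55.1333.
Difference = 61.3333 − 55.1333 = 6.2000 ≈ 6.2.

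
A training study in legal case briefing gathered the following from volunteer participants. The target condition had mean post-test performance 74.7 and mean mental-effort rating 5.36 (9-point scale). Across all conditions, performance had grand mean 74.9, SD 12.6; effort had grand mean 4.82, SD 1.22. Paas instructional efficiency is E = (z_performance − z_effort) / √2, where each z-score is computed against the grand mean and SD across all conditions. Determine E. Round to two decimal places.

-0.32

z_performance = (74.7 − 74.9) / 12.6 = -0.2000 / 12.6 = -0.0159.
z_effort = (5.36 − 4.82) / 1.22 = 0.5400 / 1.22 = 0.4426.
z_P − z_E = -0.0159 − 0.4426 = -0.4585.
E = -0.4585 / √2 = -0.4585 / 1.41421 = -0.3242 ≈ -0.32.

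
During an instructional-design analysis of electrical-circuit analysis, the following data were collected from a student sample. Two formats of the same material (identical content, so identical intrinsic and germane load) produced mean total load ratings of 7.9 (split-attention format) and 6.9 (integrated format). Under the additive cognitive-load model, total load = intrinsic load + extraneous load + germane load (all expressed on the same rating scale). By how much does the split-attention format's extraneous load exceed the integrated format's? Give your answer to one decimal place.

Intrinsic and germane load are equal across formats, so the difference in total load equals the difference in extraneous load.
Extraneous-load difference = 7.9 − 6.9 = 1.0.

1.0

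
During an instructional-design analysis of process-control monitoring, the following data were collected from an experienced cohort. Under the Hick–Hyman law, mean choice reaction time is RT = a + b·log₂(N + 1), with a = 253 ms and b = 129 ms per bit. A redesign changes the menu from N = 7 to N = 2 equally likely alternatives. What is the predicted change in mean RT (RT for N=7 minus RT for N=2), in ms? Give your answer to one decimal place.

182.5

RT(7) = 253 + 129·log₂(8) = 253 + 129·3.0000 = 640.0000 ms.
RT(2) = 253 + 129·log₂(3) = 253 + 129·1.5850 = 457.4650 ms.
Difference = 640.0000 − 457.4650 = 182.5350 ≈ 182.5 ms.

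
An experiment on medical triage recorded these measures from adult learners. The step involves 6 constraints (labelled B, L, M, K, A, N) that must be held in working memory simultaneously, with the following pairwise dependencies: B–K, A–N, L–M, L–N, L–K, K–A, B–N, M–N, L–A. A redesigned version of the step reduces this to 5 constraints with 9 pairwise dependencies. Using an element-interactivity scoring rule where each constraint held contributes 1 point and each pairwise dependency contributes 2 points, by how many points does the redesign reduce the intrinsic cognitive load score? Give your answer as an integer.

1

Original: 6 × 1 + 9 × 2 = 6 + 18 = 24.
Redesigned: 5 × 1 + 9 × 2 = 5 + 18 = 23.
Reduction = 24 − 23 = 1.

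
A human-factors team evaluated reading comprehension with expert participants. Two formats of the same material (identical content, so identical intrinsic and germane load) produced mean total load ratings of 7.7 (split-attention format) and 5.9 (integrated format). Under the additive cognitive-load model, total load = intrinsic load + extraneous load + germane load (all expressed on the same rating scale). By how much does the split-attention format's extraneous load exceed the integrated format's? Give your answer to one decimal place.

1.8

Intrinsic and germane load are equal across formats, so the difference in total load equals the difference in extraneous load.
Extraneous-load difference = 7.7 − 5.9 = 1.8.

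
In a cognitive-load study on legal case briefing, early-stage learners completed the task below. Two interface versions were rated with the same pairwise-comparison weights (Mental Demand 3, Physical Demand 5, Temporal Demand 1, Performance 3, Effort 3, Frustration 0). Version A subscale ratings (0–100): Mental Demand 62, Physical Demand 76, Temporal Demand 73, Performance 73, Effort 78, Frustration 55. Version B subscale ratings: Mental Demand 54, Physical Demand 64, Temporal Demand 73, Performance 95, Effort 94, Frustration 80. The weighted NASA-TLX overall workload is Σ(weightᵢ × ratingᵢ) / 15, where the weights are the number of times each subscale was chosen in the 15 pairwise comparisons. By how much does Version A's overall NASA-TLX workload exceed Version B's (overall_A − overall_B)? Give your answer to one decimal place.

Version A weighted sum = 3·62 + 5·76 + 1·73 + 3·73 + 3·78 + 0·55 = 186 + 380 + 73 + 219 + 234 + 0 = 1092; overall_A = 1092/15 = 72.8000.
Version B weighted sum = 3·54 + 5·64 + 1·73 + 3·95 + 3·94 + 0·80 = 162 + 320 + 73 + 285 + 282 + 0 = 1122; overall_B = 1122/15 = 74.8000.
Difference = 72.8000 − 74.8000 = -2.0000 ≈ -2.0.

-2.0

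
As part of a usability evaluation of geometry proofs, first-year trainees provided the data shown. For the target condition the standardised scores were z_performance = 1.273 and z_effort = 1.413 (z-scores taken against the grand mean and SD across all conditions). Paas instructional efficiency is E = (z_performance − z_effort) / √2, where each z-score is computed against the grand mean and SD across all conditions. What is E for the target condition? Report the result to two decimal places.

-0.10

z_P − z_E = 1.273 − 1.413 = -0.1400.
E = -0.1400 / √2 = -0.1400 / 1.41421 = -0.0990 ≈ -0.10.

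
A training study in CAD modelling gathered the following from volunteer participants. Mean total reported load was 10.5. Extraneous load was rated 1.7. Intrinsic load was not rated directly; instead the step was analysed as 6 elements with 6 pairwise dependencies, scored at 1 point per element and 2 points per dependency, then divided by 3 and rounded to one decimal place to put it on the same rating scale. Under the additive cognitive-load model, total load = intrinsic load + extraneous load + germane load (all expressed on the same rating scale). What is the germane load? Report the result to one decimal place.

2.8

Intrinsic (element-interactivity): (6 × 1 + 6 × 2) / 3 = 18 / 3 = 6.0000 → 6.0.
germane load = total − intrinsic − extraneous
             = 10.5 − 6.0 − 1.7 = 2.8.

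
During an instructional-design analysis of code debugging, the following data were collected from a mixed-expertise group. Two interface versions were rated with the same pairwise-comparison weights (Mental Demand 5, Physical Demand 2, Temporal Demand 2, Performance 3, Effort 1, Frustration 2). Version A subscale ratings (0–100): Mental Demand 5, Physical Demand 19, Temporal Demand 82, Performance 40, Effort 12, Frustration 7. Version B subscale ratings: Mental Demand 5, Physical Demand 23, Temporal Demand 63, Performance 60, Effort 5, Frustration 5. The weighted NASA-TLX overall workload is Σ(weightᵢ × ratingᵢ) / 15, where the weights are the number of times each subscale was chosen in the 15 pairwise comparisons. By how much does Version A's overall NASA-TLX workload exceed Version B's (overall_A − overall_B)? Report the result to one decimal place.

Version A weighted sum = 5·5 + 2·19 + 2·82 + 3·40 + 1·12 + 2·7 = 25 + 38 + 164 + 120 + 12 + 14 = 373; overall_A = 373/15 = 24.8667.
Version B weighted sum = 5·5 + 2·23 + 2·63 + 3·60 + 1·5 + 2·5 = 25 + 46 + 126 + 180 + 5 + 10 = 392; overall_B = 392/15 = 26.1333.
Difference = 24.8667 − 26.1333 = -1.2666 ≈ -1.3.

-1.3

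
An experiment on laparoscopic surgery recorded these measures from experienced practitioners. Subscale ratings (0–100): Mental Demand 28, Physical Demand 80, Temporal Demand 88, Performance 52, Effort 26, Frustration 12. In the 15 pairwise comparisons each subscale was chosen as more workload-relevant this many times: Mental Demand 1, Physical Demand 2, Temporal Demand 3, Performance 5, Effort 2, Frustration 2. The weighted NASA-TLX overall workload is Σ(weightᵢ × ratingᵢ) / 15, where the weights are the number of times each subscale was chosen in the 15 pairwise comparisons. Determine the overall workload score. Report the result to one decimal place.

52.5

The tallies are the weights (they sum to 15).
Weighted sum = 1·28 + 2·80 + 3·88 + 5·52 + 2·26 + 2·12
            = 28 + 160 + 264 + 260 + 52 + 24 = 788.
Overall workload = 788 / 15 = 52.5333 ≈ 52.5.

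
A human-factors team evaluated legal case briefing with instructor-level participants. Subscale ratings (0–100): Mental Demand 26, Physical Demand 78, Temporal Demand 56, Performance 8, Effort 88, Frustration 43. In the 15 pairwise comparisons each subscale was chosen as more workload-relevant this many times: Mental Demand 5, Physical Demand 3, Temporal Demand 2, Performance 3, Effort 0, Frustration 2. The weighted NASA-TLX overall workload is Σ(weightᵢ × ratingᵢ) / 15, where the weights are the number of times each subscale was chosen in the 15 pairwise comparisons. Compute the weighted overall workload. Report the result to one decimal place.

The tallies are the weights (they sum to 15).
Weighted sum = 5·26 + 3·78 + 2·56 + 3·8 + 0·88 + 2·43
            = 130 + 234 + 112 + 24 + 0 + 86 = 586.
Overall workload = 586 / 15 = 39.0667 ≈ 39.1.

39.1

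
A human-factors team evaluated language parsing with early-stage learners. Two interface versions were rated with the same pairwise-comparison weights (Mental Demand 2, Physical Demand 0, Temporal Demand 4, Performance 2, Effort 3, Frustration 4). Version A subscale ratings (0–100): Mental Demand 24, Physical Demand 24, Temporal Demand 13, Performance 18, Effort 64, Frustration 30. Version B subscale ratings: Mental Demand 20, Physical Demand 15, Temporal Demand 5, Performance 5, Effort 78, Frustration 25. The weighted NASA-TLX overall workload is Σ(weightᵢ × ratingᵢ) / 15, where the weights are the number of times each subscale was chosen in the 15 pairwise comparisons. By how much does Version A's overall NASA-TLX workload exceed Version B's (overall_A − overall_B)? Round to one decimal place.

2.9

Version A weighted sum = 2·24 + 0·24 + 4·13 + 2·18 + 3·64 + 4·30 = 48 + 0 + 52 + 36 + 192 + 120 = 448; overall_A = 448/15 = 29.8667.
Version B weighted sum = 2·20 + 0·15 + 4·5 + 2·5 + 3·78 + 4·25 = 40 + 0 + 20 + 10 + 234 + 100 = 404; overall_B = 404/15 = 26.9333.
Difference = 29.8667 − 26.9333 = 2.9334 ≈ 2.9.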